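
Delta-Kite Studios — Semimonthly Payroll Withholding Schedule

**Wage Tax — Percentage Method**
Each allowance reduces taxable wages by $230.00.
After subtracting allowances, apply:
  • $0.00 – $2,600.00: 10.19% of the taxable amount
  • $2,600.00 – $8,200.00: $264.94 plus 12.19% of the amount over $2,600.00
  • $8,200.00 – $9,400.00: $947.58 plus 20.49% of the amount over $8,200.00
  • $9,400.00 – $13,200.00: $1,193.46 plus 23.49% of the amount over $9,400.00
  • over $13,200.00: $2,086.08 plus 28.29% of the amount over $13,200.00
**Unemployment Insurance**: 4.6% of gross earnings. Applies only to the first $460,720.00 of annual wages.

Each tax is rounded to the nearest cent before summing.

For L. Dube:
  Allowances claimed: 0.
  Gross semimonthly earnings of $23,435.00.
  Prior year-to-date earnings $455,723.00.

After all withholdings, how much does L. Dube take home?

Wage Tax: taxable = $23,435.00
  $2,086.08 + 28.29% × ($23,435.00 − $13,200.00) = $2,086.08 + 28.29% × $10,235.00 = $4,981.56
Unemployment Insurance: cap $460,720.00 − YTD $455,723.00 = $4,997.00 subject; 4.6% × $4,997.00 = $229.86
Total withheld: $4,981.56 + $229.86 = $5,211.42
Net pay: $23,435.00 − $5,211.42 = $18,223.58

$18,223.58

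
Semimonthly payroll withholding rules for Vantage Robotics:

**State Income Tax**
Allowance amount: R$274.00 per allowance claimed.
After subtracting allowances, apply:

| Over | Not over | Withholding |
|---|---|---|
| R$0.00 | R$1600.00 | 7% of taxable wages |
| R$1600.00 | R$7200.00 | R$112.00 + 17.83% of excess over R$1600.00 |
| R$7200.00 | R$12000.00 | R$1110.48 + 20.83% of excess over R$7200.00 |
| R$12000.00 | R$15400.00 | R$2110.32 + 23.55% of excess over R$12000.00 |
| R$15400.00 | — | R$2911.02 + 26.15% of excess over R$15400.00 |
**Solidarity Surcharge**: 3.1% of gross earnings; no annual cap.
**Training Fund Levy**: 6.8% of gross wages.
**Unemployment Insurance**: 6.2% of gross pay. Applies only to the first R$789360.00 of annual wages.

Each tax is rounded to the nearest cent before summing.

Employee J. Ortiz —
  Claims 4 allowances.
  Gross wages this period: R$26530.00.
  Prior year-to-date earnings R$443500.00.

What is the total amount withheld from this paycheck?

State Income Tax: taxable = R$26530.00 − 4×R$274.00 = R$25434.00
  R$2911.02 + 26.15% × (R$25434.00 − R$15400.00) = R$2911.02 + 26.15% × R$10034.00 = R$5534.91
Solidarity Surcharge: 3.1% × R$26530.00 = R$822.43
Training Fund Levy: 6.8% × R$26530.00 = R$1804.04
Unemployment Insurance: 6.2% × R$26530.00 = R$1644.86
Total: R$5534.91 + R$822.43 + R$1804.04 + R$1644.86 = R$9806.24

R$9806.24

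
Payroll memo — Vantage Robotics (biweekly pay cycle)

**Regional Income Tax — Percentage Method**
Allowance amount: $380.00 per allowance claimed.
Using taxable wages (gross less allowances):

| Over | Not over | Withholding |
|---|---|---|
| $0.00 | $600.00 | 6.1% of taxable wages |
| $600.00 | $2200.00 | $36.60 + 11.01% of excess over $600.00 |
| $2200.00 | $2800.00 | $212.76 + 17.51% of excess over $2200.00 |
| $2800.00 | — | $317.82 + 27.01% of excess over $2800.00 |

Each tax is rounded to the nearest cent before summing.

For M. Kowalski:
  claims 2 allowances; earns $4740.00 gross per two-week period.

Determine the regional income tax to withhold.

$636.54

Regional Income Tax: taxable = $4740.00 − 2×$380.00 = $3980.00
  $317.82 + 27.01% × ($3980.00 − $2800.00) = $317.82 + 27.01% × $1180.00 = $636.54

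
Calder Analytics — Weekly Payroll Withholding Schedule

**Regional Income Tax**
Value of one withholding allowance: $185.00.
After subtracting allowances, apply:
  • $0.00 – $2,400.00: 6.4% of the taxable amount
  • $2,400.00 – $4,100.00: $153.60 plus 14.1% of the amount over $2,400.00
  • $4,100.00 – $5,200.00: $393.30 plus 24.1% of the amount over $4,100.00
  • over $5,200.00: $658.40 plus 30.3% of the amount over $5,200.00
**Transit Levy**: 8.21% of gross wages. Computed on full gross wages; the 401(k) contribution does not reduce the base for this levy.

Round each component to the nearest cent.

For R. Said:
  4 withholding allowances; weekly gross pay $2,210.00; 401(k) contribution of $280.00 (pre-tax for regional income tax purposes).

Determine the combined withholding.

Regional Income Tax: taxable = $2,210.00 − $280.00 − 4×$185.00 = $1,190.00
  6.4% × $1,190.00 = $76.16
Transit Levy: 8.21% × $2,210.00 = $181.44
Total: $76.16 + $181.44 = $257.60

$257.60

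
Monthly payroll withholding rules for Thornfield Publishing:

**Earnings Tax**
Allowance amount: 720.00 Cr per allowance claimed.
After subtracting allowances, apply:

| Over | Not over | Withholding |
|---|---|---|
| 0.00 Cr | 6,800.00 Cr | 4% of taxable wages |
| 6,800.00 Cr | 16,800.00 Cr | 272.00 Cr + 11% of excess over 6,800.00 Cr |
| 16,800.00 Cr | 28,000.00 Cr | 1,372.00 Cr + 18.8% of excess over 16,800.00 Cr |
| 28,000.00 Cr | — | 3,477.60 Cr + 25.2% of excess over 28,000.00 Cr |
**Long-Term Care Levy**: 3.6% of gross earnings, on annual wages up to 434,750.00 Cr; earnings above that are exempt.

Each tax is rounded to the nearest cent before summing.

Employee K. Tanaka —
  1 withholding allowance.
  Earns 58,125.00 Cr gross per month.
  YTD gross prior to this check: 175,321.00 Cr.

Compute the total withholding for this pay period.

Earnings Tax: taxable = 58,125.00 Cr − 1×720.00 Cr = 57,405.00 Cr
  3,477.60 Cr + 25.2% × (57,405.00 Cr − 28,000.00 Cr) = 3,477.60 Cr + 25.2% × 29,405.00 Cr = 10,887.66 Cr
Long-Term Care Levy: 3.6% × 58,125.00 Cr = 2,092.50 Cr
Total: 10,887.66 Cr + 2,092.50 Cr = 12,980.16 Cr

12,980.16 Cr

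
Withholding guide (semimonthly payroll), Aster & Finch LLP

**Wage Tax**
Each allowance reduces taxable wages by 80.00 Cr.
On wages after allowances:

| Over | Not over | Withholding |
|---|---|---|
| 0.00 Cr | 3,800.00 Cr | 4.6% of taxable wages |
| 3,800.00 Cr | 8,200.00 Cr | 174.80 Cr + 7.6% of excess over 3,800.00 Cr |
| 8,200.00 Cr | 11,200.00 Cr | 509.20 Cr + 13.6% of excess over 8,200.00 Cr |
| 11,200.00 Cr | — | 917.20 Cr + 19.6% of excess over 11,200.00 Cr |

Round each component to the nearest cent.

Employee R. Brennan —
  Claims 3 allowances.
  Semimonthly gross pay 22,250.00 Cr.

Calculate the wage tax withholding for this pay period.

Wage Tax: taxable = 22,250.00 Cr − 3×80.00 Cr = 22,010.00 Cr
  917.20 Cr + 19.6% × (22,010.00 Cr − 11,200.00 Cr) = 917.20 Cr + 19.6% × 10,810.00 Cr = 3,035.96 Cr

3,035.96 Cr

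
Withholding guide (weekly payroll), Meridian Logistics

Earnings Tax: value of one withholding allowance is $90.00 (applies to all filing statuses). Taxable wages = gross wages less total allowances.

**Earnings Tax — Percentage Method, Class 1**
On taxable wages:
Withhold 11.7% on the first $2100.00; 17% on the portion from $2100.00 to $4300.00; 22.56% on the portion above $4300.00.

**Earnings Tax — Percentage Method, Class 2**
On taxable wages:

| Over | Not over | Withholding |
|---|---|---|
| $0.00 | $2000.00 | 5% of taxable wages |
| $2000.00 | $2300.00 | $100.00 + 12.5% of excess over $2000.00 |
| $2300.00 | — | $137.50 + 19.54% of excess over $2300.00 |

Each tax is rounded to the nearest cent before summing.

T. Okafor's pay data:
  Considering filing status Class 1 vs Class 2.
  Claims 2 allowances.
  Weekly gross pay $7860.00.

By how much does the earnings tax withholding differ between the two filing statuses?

$193.48

Earnings Tax (Class 1): taxable = $7860.00 − 2×$90.00 = $7680.00
  $619.70 + 22.56% × ($7680.00 − $4300.00) = $619.70 + 22.56% × $3380.00 = $1382.23
Earnings Tax (Class 2): taxable = $7860.00 − 2×$90.00 = $7680.00
  $137.50 + 19.54% × ($7680.00 − $2300.00) = $137.50 + 19.54% × $5380.00 = $1188.75
Difference: |$1382.23 − $1188.75| = $193.48 (higher under Class 1)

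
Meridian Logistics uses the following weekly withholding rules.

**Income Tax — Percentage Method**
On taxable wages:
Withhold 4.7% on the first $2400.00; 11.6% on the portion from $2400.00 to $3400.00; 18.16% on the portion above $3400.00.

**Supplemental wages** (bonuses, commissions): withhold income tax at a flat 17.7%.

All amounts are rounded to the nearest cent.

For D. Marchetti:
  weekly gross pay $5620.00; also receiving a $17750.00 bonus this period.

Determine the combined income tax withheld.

Income Tax: taxable = $5620.00
  $228.80 + 18.16% × ($5620.00 − $3400.00) = $228.80 + 18.16% × $2220.00 = $631.95
Supplemental (17.7% flat on bonus): 17.7% × $17750.00 = $3141.75
Total income tax: $631.95 + $3141.75 = $3773.70

$3773.70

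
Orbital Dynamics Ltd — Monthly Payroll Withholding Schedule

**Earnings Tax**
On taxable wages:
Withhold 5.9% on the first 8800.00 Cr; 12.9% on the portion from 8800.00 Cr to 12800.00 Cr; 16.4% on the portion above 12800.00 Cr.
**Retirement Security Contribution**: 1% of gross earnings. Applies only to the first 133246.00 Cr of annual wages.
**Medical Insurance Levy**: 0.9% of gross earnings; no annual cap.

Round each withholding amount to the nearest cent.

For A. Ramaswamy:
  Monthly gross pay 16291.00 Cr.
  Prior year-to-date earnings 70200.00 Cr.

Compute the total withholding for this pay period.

Earnings Tax: taxable = 16291.00 Cr
  1035.20 Cr + 16.4% × (16291.00 Cr − 12800.00 Cr) = 1035.20 Cr + 16.4% × 3491.00 Cr = 1607.72 Cr
Retirement Security Contribution: 1% × 16291.00 Cr = 162.91 Cr
Medical Insurance Levy: 0.9% × 16291.00 Cr = 146.62 Cr
Total: 1607.72 Cr + 162.91 Cr + 146.62 Cr = 1917.25 Cr

1917.25 Cr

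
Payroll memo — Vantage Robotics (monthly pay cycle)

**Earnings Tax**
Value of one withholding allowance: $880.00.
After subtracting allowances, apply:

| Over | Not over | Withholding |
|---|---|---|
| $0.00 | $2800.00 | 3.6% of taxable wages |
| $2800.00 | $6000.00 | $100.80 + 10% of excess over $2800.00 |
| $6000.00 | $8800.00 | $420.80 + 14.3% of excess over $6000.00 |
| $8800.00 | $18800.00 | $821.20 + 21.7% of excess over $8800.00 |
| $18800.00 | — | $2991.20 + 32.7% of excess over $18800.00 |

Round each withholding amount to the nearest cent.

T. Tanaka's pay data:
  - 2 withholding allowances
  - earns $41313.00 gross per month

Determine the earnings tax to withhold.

Earnings Tax: taxable = $41313.00 − 2×$880.00 = $39553.00
  $2991.20 + 32.7% × ($39553.00 − $18800.00) = $2991.20 + 32.7% × $20753.00 = $9777.43

$9777.43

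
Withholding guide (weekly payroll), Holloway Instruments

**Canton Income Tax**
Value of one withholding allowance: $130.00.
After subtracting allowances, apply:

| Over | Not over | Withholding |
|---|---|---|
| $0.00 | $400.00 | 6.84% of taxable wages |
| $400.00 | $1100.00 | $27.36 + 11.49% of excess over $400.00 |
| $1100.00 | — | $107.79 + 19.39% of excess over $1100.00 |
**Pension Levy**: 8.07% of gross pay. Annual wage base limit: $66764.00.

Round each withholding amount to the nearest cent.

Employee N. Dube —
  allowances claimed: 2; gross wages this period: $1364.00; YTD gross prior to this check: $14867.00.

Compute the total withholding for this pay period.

$218.64

Canton Income Tax: taxable = $1364.00 − 2×$130.00 = $1104.00
  $107.79 + 19.39% × ($1104.00 − $1100.00) = $107.79 + 19.39% × $4.00 = $108.57
Pension Levy: 8.07% × $1364.00 = $110.07
Total: $108.57 + $110.07 = $218.64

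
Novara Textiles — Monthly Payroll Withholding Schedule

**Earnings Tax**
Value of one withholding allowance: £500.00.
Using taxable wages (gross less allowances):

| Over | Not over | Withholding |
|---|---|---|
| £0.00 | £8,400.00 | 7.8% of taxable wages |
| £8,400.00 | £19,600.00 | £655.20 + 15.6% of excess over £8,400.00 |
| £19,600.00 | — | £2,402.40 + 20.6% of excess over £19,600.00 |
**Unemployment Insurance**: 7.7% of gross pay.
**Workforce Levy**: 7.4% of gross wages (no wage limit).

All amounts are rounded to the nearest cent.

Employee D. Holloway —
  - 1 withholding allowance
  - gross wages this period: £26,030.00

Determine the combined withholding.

£7,554.51

Earnings Tax: taxable = £26,030.00 − 1×£500.00 = £25,530.00
  £2,402.40 + 20.6% × (£25,530.00 − £19,600.00) = £2,402.40 + 20.6% × £5,930.00 = £3,623.98
Unemployment Insurance: 7.7% × £26,030.00 = £2,004.31
Workforce Levy: 7.4% × £26,030.00 = £1,926.22
Total: £3,623.98 + £2,004.31 + £1,926.22 = £7,554.51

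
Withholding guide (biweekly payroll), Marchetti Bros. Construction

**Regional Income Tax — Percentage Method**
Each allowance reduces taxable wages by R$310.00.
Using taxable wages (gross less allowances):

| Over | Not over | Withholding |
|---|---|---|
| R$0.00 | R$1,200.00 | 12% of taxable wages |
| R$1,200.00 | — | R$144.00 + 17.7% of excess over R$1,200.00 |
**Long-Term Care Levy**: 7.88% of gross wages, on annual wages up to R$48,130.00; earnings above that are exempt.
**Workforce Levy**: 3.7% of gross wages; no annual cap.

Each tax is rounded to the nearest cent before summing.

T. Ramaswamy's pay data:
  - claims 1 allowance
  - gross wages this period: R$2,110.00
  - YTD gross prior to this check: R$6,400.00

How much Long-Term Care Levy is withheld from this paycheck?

Long-Term Care Levy: 7.88% × R$2,110.00 = R$166.27

R$166.27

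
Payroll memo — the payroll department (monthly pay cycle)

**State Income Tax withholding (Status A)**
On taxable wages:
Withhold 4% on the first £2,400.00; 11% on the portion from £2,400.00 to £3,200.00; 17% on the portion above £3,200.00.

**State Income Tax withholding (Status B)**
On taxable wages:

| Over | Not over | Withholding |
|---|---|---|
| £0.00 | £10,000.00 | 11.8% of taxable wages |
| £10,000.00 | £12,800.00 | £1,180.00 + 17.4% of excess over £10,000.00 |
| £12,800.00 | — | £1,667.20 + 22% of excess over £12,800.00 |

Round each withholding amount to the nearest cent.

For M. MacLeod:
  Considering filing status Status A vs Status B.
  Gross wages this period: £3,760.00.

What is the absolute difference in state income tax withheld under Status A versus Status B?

State Income Tax (Status A): taxable = £3,760.00
  £184.00 + 17% × (£3,760.00 − £3,200.00) = £184.00 + 17% × £560.00 = £279.20
State Income Tax (Status B): taxable = £3,760.00
  11.8% × £3,760.00 = £443.68
Difference: |£279.20 − £443.68| = £164.48 (higher under Status B)

£164.48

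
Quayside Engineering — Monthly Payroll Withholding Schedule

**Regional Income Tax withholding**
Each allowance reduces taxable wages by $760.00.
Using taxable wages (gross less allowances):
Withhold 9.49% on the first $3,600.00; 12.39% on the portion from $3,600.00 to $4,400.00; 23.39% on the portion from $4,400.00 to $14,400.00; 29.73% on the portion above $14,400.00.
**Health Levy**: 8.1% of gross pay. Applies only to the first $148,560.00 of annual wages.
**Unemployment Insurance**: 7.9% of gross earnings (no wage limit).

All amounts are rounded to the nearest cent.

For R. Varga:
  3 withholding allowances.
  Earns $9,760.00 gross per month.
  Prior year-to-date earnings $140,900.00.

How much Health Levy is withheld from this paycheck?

Health Levy: cap $148,560.00 − YTD $140,900.00 = $7,660.00 subject; 8.1% × $7,660.00 = $620.46

$620.46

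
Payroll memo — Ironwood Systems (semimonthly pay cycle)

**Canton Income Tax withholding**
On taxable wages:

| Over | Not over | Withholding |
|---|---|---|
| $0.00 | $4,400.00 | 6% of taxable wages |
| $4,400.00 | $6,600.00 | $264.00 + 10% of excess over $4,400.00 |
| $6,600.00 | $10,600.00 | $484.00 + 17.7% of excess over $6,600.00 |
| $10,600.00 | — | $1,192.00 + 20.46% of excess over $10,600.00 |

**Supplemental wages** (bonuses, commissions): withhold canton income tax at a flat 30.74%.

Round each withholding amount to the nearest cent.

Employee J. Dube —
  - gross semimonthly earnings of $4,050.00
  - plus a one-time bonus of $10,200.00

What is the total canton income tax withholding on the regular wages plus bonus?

$3,378.48

Canton Income Tax: taxable = $4,050.00
  6% × $4,050.00 = $243.00
Supplemental (30.74% flat on bonus): 30.74% × $10,200.00 = $3,135.48
Total canton income tax: $243.00 + $3,135.48 = $3,378.48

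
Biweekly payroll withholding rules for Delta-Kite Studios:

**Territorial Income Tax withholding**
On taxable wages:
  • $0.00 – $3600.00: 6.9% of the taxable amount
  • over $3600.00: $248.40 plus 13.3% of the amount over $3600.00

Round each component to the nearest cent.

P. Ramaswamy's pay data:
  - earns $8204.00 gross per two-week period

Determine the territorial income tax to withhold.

Territorial Income Tax: taxable = $8204.00
  $248.40 + 13.3% × ($8204.00 − $3600.00) = $248.40 + 13.3% × $4604.00 = $860.73

$860.73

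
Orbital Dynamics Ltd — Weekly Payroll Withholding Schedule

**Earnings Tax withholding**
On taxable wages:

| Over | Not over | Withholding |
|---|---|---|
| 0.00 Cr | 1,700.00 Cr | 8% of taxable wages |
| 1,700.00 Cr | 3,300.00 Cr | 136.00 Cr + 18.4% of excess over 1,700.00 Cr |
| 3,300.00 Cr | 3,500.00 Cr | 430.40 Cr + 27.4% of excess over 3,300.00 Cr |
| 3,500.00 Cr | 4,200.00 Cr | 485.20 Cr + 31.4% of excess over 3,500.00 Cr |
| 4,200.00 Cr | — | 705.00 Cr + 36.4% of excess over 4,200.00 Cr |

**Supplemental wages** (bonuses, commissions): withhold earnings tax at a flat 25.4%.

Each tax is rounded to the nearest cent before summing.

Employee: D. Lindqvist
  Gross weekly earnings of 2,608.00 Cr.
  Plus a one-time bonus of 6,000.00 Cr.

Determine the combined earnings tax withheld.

1,827.07 Cr

Earnings Tax: taxable = 2,608.00 Cr
  136.00 Cr + 18.4% × (2,608.00 Cr − 1,700.00 Cr) = 136.00 Cr + 18.4% × 908.00 Cr = 303.07 Cr
Supplemental (25.4% flat on bonus): 25.4% × 6,000.00 Cr = 1,524.00 Cr
Total earnings tax: 303.07 Cr + 1,524.00 Cr = 1,827.07 Cr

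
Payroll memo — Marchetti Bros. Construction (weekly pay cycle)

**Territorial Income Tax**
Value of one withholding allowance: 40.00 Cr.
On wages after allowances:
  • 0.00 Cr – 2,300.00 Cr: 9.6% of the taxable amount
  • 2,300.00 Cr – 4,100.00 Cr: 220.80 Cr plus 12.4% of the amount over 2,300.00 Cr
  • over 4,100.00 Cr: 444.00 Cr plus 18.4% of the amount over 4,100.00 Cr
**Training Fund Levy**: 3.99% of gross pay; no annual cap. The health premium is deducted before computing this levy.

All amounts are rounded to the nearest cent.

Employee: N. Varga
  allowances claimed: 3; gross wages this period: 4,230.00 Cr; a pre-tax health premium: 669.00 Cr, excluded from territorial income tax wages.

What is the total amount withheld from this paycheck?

Territorial Income Tax: taxable = 4,230.00 Cr − 669.00 Cr − 3×40.00 Cr = 3,441.00 Cr
  220.80 Cr + 12.4% × (3,441.00 Cr − 2,300.00 Cr) = 220.80 Cr + 12.4% × 1,141.00 Cr = 362.28 Cr
Training Fund Levy: 3.99% × 3,561.00 Cr = 142.08 Cr
Total: 362.28 Cr + 142.08 Cr = 504.36 Cr

504.36 Cr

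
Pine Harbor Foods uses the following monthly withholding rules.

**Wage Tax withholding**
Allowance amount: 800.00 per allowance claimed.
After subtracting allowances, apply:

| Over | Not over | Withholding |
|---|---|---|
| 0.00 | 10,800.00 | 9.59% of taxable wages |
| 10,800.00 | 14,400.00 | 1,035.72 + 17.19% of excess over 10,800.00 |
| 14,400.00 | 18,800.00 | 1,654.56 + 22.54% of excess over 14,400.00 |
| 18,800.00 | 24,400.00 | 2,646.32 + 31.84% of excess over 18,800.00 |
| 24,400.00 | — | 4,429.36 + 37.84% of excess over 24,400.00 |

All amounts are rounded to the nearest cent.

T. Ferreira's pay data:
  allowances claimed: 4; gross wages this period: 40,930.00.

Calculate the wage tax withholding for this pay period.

9,473.43

Wage Tax: taxable = 40,930.00 − 4×800.00 = 37,730.00
  4,429.36 + 37.84% × (37,730.00 − 24,400.00) = 4,429.36 + 37.84% × 13,330.00 = 9,473.43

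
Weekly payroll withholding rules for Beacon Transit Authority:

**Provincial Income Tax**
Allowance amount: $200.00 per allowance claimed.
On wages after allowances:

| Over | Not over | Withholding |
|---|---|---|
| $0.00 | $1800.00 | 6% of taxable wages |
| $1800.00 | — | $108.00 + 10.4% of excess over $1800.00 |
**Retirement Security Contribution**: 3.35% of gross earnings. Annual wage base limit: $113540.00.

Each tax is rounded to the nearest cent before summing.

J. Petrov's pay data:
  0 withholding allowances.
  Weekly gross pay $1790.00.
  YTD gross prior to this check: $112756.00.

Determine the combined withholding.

Provincial Income Tax: taxable = $1790.00
  6% × $1790.00 = $107.40
Retirement Security Contribution: cap $113540.00 − YTD $112756.00 = $784.00 subject; 3.35% × $784.00 = $26.26
Total: $107.40 + $26.26 = $133.66

$133.66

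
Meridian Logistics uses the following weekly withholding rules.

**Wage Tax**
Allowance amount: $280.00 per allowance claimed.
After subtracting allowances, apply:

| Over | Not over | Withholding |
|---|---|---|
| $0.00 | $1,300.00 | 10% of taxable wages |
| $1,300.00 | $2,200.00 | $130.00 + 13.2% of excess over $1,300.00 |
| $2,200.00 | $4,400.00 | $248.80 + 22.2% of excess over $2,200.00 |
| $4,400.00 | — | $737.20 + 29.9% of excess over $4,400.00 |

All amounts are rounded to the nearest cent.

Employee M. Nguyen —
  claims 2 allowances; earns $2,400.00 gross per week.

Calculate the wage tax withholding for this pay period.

$201.28

Wage Tax: taxable = $2,400.00 − 2×$280.00 = $1,840.00
  $130.00 + 13.2% × ($1,840.00 − $1,300.00) = $130.00 + 13.2% × $540.00 = $201.28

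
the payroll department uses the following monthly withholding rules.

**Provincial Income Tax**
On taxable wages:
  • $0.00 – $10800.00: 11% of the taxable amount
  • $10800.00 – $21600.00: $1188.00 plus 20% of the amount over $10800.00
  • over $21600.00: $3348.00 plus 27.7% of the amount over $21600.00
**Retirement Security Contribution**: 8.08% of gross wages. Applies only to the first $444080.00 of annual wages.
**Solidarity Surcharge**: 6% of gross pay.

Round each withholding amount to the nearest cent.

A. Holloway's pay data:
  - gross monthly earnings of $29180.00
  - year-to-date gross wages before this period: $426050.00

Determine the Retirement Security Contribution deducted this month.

Retirement Security Contribution: cap $444080.00 − YTD $426050.00 = $18030.00 subject; 8.08% × $18030.00 = $1456.82

$1456.82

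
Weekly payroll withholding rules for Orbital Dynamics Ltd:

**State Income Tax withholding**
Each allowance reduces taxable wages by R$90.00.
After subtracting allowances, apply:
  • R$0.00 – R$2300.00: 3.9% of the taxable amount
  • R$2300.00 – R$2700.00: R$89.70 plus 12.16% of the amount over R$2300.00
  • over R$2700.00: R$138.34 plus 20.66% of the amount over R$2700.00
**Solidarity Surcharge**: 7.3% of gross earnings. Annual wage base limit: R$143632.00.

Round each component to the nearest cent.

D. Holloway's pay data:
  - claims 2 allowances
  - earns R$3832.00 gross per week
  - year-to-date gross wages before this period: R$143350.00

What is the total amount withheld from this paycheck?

State Income Tax: taxable = R$3832.00 − 2×R$90.00 = R$3652.00
  R$138.34 + 20.66% × (R$3652.00 − R$2700.00) = R$138.34 + 20.66% × R$952.00 = R$335.02
Solidarity Surcharge: cap R$143632.00 − YTD R$143350.00 = R$282.00 subject; 7.3% × R$282.00 = R$20.59
Total: R$335.02 + R$20.59 = R$355.61

R$355.61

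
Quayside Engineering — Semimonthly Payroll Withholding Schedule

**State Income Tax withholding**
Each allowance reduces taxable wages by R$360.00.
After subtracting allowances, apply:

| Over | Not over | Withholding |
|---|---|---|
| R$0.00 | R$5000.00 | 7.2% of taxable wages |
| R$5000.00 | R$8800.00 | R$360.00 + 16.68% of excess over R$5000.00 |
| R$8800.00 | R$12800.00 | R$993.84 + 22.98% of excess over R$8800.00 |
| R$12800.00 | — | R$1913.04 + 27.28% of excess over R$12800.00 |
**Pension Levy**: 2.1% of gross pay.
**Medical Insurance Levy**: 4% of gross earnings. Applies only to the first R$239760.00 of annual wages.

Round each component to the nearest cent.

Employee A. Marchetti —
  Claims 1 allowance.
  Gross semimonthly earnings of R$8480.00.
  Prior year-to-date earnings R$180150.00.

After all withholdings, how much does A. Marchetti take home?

State Income Tax: taxable = R$8480.00 − 1×R$360.00 = R$8120.00
  R$360.00 + 16.68% × (R$8120.00 − R$5000.00) = R$360.00 + 16.68% × R$3120.00 = R$880.42
Pension Levy: 2.1% × R$8480.00 = R$178.08
Medical Insurance Levy: 4% × R$8480.00 = R$339.20
Total withheld: R$880.42 + R$178.08 + R$339.20 = R$1397.70
Net pay: R$8480.00 − R$1397.70 = R$7082.30

R$7082.30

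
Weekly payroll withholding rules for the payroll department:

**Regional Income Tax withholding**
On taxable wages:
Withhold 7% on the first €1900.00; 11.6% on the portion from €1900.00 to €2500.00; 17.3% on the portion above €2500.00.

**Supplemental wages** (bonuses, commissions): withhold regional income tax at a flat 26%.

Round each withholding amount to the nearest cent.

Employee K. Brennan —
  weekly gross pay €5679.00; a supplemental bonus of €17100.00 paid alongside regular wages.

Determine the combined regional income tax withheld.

Regional Income Tax: taxable = €5679.00
  €202.60 + 17.3% × (€5679.00 − €2500.00) = €202.60 + 17.3% × €3179.00 = €752.57
Supplemental (26% flat on bonus): 26% × €17100.00 = €4446.00
Total regional income tax: €752.57 + €4446.00 = €5198.57

€5198.57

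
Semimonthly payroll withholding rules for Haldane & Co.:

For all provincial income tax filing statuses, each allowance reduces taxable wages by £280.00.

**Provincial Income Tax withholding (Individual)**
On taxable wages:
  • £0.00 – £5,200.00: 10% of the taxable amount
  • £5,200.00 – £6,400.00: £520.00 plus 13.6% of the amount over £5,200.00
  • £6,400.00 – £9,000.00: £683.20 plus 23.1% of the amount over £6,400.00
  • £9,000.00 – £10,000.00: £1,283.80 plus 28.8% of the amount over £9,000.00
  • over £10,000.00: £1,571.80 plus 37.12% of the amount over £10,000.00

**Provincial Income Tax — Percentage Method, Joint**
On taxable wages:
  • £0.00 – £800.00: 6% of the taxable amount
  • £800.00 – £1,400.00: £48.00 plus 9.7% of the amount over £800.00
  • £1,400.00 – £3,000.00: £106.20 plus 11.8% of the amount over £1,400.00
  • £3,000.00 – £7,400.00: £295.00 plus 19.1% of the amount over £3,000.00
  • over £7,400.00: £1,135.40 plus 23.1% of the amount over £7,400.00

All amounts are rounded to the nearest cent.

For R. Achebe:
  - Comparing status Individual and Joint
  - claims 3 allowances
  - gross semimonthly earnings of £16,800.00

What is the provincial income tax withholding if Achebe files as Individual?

£3,784.15

Provincial Income Tax (Individual): taxable = £16,800.00 − 3×£280.00 = £15,960.00
  £1,571.80 + 37.12% × (£15,960.00 − £10,000.00) = £1,571.80 + 37.12% × £5,960.00 = £3,784.15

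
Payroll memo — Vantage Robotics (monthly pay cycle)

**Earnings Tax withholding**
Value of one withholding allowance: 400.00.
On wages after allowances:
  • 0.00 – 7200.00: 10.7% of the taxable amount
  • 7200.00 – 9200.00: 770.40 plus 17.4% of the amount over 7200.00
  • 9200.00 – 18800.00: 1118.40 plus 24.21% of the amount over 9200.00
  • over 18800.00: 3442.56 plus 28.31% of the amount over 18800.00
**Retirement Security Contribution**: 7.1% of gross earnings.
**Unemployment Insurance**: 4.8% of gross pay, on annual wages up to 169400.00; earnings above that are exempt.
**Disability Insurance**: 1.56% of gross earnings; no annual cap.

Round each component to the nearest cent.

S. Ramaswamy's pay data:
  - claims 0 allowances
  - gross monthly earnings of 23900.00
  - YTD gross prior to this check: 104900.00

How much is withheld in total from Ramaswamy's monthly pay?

8103.31

Earnings Tax: taxable = 23900.00
  3442.56 + 28.31% × (23900.00 − 18800.00) = 3442.56 + 28.31% × 5100.00 = 4886.37
Retirement Security Contribution: 7.1% × 23900.00 = 1696.90
Unemployment Insurance: 4.8% × 23900.00 = 1147.20
Disability Insurance: 1.56% × 23900.00 = 372.84
Total: 4886.37 + 1696.90 + 1147.20 + 372.84 = 8103.31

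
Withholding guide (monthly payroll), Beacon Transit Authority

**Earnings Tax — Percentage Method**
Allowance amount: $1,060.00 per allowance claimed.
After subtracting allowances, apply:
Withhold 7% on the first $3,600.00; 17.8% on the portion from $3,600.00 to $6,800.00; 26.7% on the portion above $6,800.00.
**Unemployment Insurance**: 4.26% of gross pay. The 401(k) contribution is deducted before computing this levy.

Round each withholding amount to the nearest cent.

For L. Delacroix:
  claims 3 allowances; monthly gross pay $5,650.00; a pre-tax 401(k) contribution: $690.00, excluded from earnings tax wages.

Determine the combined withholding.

Earnings Tax: taxable = $5,650.00 − $690.00 − 3×$1,060.00 = $1,780.00
  7% × $1,780.00 = $124.60
Unemployment Insurance: 4.26% × $4,960.00 = $211.30
Total: $124.60 + $211.30 = $335.90

$335.90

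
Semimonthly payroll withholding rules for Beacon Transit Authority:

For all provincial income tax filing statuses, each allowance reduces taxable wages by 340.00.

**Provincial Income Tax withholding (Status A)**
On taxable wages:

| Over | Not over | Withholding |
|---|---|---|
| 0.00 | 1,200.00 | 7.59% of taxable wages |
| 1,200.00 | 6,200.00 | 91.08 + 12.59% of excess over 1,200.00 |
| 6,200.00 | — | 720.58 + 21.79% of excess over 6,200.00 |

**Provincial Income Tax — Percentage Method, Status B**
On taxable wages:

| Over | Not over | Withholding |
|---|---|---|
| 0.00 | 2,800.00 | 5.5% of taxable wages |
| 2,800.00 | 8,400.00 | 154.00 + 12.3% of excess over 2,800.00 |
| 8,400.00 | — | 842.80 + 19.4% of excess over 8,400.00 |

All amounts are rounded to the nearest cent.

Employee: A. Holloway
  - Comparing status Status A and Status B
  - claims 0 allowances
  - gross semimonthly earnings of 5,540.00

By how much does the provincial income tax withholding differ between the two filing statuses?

146.47

Provincial Income Tax (Status A): taxable = 5,540.00
  91.08 + 12.59% × (5,540.00 − 1,200.00) = 91.08 + 12.59% × 4,340.00 = 637.49
Provincial Income Tax (Status B): taxable = 5,540.00
  154.00 + 12.3% × (5,540.00 − 2,800.00) = 154.00 + 12.3% × 2,740.00 = 491.02
Difference: |637.49 − 491.02| = 146.47 (higher under Status A)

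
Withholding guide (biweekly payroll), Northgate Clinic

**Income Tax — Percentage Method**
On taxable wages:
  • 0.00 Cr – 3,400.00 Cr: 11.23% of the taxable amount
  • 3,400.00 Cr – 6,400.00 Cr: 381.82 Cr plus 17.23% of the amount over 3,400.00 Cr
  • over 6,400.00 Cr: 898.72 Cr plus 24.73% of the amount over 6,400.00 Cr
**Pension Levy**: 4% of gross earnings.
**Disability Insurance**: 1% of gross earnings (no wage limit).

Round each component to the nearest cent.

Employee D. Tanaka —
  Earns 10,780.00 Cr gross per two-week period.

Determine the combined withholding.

2,520.89 Cr

Income Tax: taxable = 10,780.00 Cr
  898.72 Cr + 24.73% × (10,780.00 Cr − 6,400.00 Cr) = 898.72 Cr + 24.73% × 4,380.00 Cr = 1,981.89 Cr
Pension Levy: 4% × 10,780.00 Cr = 431.20 Cr
Disability Insurance: 1% × 10,780.00 Cr = 107.80 Cr
Total: 1,981.89 Cr + 431.20 Cr + 107.80 Cr = 2,520.89 Cr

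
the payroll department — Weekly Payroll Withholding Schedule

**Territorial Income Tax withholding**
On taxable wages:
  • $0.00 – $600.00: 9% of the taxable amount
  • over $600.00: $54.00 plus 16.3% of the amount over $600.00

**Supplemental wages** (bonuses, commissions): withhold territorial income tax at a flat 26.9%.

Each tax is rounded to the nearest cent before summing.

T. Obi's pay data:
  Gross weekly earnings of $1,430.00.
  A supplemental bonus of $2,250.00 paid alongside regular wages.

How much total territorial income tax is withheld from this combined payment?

Territorial Income Tax: taxable = $1,430.00
  $54.00 + 16.3% × ($1,430.00 − $600.00) = $54.00 + 16.3% × $830.00 = $189.29
Supplemental (26.9% flat on bonus): 26.9% × $2,250.00 = $605.25
Total territorial income tax: $189.29 + $605.25 = $794.54

$794.54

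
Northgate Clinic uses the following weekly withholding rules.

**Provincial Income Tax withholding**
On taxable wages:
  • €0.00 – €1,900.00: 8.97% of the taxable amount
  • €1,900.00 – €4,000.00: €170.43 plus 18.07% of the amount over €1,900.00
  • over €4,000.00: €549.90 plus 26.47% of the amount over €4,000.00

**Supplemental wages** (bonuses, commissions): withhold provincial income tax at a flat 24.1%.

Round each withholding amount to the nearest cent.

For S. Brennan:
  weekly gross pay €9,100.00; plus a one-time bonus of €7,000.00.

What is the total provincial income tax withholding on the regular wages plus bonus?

Provincial Income Tax: taxable = €9,100.00
  €549.90 + 26.47% × (€9,100.00 − €4,000.00) = €549.90 + 26.47% × €5,100.00 = €1,899.87
Supplemental (24.1% flat on bonus): 24.1% × €7,000.00 = €1,687.00
Total provincial income tax: €1,899.87 + €1,687.00 = €3,586.87

€3,586.87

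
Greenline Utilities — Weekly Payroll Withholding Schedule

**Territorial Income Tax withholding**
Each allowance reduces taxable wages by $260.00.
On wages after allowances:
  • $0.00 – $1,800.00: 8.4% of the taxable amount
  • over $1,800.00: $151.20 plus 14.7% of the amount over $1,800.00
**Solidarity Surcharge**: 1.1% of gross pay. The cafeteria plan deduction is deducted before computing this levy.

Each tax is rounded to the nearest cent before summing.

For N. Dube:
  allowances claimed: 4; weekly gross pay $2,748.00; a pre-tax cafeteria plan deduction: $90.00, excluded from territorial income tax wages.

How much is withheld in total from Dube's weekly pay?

Territorial Income Tax: taxable = $2,748.00 − $90.00 − 4×$260.00 = $1,618.00
  8.4% × $1,618.00 = $135.91
Solidarity Surcharge: 1.1% × $2,658.00 = $29.24
Total: $135.91 + $29.24 = $165.15

$165.15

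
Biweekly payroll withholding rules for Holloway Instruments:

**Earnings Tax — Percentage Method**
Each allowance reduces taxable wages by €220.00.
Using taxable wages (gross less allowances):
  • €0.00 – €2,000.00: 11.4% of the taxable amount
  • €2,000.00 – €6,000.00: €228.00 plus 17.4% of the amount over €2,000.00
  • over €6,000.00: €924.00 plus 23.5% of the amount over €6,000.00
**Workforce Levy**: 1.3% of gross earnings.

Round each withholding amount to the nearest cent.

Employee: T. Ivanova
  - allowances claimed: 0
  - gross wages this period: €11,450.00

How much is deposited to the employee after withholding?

Earnings Tax: taxable = €11,450.00
  €924.00 + 23.5% × (€11,450.00 − €6,000.00) = €924.00 + 23.5% × €5,450.00 = €2,204.75
Workforce Levy: 1.3% × €11,450.00 = €148.85
Total withheld: €2,204.75 + €148.85 = €2,353.60
Net pay: €11,450.00 − €2,353.60 = €9,096.40

€9,096.40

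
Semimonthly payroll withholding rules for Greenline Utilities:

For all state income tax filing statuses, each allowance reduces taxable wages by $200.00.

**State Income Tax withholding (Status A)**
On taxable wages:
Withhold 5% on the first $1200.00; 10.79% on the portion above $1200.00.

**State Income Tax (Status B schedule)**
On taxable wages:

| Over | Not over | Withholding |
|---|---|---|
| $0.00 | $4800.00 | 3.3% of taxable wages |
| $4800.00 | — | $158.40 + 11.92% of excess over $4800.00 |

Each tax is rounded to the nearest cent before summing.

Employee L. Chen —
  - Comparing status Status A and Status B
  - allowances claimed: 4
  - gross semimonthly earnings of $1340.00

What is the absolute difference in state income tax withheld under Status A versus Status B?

State Income Tax (Status A): taxable = $1340.00 − 4×$200.00 = $540.00
  5% × $540.00 = $27.00
State Income Tax (Status B): taxable = $1340.00 − 4×$200.00 = $540.00
  3.3% × $540.00 = $17.82
Difference: |$27.00 − $17.82| = $9.18 (higher under Status A)

$9.18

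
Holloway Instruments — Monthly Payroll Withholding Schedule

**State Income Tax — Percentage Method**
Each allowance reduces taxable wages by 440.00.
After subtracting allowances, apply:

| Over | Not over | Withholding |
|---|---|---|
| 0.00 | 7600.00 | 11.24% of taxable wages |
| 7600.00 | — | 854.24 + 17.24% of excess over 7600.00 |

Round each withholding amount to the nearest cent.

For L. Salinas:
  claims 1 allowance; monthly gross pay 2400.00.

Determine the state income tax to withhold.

220.30

State Income Tax: taxable = 2400.00 − 1×440.00 = 1960.00
  11.24% × 1960.00 = 220.30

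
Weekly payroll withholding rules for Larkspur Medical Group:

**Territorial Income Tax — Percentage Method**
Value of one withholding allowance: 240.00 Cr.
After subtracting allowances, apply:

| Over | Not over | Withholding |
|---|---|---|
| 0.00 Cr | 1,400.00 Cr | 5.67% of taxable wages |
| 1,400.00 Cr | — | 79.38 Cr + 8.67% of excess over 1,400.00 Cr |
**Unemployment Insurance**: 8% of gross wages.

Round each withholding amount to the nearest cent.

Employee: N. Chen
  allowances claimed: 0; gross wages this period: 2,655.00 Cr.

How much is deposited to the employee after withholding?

Territorial Income Tax: taxable = 2,655.00 Cr
  79.38 Cr + 8.67% × (2,655.00 Cr − 1,400.00 Cr) = 79.38 Cr + 8.67% × 1,255.00 Cr = 188.19 Cr
Unemployment Insurance: 8% × 2,655.00 Cr = 212.40 Cr
Total withheld: 188.19 Cr + 212.40 Cr = 400.59 Cr
Net pay: 2,655.00 Cr − 400.59 Cr = 2,254.41 Cr

2,254.41 Cr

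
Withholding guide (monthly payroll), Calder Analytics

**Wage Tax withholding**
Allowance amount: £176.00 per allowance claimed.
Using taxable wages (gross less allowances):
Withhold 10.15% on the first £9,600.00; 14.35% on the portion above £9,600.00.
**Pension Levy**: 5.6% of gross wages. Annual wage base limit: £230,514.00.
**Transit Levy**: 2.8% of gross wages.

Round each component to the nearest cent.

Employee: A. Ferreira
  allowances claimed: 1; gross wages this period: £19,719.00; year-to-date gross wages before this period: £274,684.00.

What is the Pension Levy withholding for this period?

Pension Levy: YTD £274,684.00 ≥ cap £230,514.00 → £0.00

£0.00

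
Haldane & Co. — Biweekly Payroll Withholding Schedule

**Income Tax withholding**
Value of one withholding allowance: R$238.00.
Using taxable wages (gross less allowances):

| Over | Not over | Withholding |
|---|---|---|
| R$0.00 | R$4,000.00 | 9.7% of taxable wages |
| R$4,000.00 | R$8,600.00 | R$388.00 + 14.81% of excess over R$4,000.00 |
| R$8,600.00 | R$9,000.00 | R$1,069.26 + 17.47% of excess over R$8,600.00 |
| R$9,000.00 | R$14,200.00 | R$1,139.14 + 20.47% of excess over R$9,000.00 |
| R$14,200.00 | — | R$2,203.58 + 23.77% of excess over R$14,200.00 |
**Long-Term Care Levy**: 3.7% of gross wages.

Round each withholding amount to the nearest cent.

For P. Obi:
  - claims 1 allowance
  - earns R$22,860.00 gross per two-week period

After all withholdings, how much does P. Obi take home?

Income Tax: taxable = R$22,860.00 − 1×R$238.00 = R$22,622.00
  R$2,203.58 + 23.77% × (R$22,622.00 − R$14,200.00) = R$2,203.58 + 23.77% × R$8,422.00 = R$4,205.49
Long-Term Care Levy: 3.7% × R$22,860.00 = R$845.82
Total withheld: R$4,205.49 + R$845.82 = R$5,051.31
Net pay: R$22,860.00 − R$5,051.31 = R$17,808.69

R$17,808.69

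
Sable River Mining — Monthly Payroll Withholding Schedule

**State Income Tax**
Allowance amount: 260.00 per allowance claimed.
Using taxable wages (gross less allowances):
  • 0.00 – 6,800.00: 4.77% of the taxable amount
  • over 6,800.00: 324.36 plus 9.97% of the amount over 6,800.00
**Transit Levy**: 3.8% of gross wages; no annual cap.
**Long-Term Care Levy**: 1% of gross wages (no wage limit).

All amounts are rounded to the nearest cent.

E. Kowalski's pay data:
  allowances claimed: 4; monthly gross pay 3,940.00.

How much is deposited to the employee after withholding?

3,612.55

State Income Tax: taxable = 3,940.00 − 4×260.00 = 2,900.00
  4.77% × 2,900.00 = 138.33
Transit Levy: 3.8% × 3,940.00 = 149.72
Long-Term Care Levy: 1% × 3,940.00 = 39.40
Total withheld: 138.33 + 149.72 + 39.40 = 327.45
Net pay: 3,940.00 − 327.45 = 3,612.55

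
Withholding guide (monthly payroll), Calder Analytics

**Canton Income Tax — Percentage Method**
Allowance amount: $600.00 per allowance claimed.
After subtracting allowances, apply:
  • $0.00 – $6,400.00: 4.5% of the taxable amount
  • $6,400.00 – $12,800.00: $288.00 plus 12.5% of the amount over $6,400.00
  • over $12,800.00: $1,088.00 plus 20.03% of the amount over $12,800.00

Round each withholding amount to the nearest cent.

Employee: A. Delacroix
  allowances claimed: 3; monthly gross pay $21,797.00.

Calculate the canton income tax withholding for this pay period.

Canton Income Tax: taxable = $21,797.00 − 3×$600.00 = $19,997.00
  $1,088.00 + 20.03% × ($19,997.00 − $12,800.00) = $1,088.00 + 20.03% × $7,197.00 = $2,529.56

$2,529.56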